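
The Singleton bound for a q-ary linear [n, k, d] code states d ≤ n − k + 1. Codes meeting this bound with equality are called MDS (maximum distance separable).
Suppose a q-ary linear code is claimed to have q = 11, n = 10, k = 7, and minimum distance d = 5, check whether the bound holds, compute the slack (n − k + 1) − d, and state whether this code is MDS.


Singleton RHS = n − k + 1 = 4, slack = -1, bound violated (no such code; not MDS).

Singleton bound: d ≤ n − k + 1.
Here n = 10, k = 7, so n − k + 1 = 4.
Given d = 5, check d ≤ 4: NO.
Slack = (n − k + 1) − d = -1.
The slack is negative: d = 5 exceeds n − k + 1 = 4 by 1, so the Singleton bound is violated and no linear [10, 7, 5]_11 code can exist. In particular it is not MDS (MDS requires d = n − k + 1 exactly).
Description: the claimed parameters are [10, 7, 5]_11; such a code would be impossible (violates the Singleton bound).


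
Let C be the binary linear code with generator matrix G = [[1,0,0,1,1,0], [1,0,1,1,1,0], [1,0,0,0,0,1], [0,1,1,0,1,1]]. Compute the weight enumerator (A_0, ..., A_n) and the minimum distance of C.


Weight distribution: A_0 = 1, A_1 = 1, A_2 = 2, A_3 = 6, A_4 = 5, A_5 = 1. Minimum distance d = 1.

Enumerate all 2^4 = 16 messages m ∈ F_2^4.
For each, compute codeword c = mG in F_2^6, then tally its weight.
  m = 0000 → c = 000000, weight = 0.
  m = 1000 → c = 100110, weight = 3.
  m = 0100 → c = 101110, weight = 4.
  m = 1100 → c = 001000, weight = 1.
  m = 0010 → c = 100001, weight = 2.
  m = 1010 → c = 000111, weight = 3.
  m = 0110 → c = 001111, weight = 4.
  m = 1110 → c = 101001, weight = 3.
  m = 0001 → c = 011011, weight = 4.
  m = 1001 → c = 111101, weight = 5.
  m = 0101 → c = 110101, weight = 4.
  m = 1101 → c = 010011, weight = 3.
  m = 0011 → c = 111010, weight = 4.
  m = 1011 → c = 011100, weight = 3.
  m = 0111 → c = 010100, weight = 2.
  m = 1111 → c = 110010, weight = 3.
Tally weights:
  weight 0: 1 codewords.
  weight 1: 1 codewords.
  weight 2: 2 codewords.
  weight 3: 6 codewords.
  weight 4: 5 codewords.
  weight 5: 1 codewords.
Minimum distance d = smallest w > 0 with A_w > 0 = 1.
Sanity: Σ A_w = 16 = 2^4 = 16 ✓.


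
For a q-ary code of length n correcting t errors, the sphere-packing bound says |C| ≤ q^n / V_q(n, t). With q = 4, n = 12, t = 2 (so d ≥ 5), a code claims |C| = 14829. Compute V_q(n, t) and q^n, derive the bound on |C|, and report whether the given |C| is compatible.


V_q(n, t) = 631, q^n = 16777216, Hamming bound = 26588, |C| = 14829 ≤ bound (satisfied).

Step 1: Compute V_q(n, t) = Σ_{j=0}^2 C(n, j) (q−1)^j.
  j = 0: C(12,0)·(3)^0 = 1·1 = 1.
  j = 1: C(12,1)·(3)^1 = 12·3 = 36.
  j = 2: C(12,2)·(3)^2 = 66·9 = 594.
  V_q(n, t) = 1 + 36 + 594 = 631.
Step 2: q^n = 4^12 = 16777216.
Step 3: Hamming bound ⌊q^n / V_q(n,t)⌋ = ⌊16777216/631⌋ = 26588.
Step 4: Compare |C| = 14829 to 26588: satisfied.
The claimed |C| lies below the Hamming bound.


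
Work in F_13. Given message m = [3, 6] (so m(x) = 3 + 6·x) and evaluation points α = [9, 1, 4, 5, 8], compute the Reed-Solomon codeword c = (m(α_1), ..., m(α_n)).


c = [5, 9, 1, 7, 12]

Message polynomial: m(x) = 3 + 6·x (mod 13).
For each evaluation point α_i, compute m(α_i) mod 13:
  α_1 = 9: Horner steps 6 → 5, so m(9) = 5.
  α_2 = 1: Horner steps 6 → 9, so m(1) = 9.
  α_3 = 4: Horner steps 6 → 1, so m(4) = 1.
  α_4 = 5: Horner steps 6 → 7, so m(5) = 7.
  α_5 = 8: Horner steps 6 → 12, so m(8) = 12.
Codeword c = [5, 9, 1, 7, 12] ∈ F_13^5.


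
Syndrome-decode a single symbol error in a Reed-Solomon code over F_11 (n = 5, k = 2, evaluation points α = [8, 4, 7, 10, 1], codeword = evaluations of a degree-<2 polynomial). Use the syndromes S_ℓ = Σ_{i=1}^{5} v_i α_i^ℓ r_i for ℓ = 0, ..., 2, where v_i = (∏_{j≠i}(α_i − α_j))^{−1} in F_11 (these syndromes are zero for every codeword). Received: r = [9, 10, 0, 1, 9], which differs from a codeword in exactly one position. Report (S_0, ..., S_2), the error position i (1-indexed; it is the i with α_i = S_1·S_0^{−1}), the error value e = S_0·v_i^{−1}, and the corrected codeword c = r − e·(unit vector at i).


S = (6, 4, 10), error at position 1, error magnitude e = 5, c = [4, 10, 0, 1, 9].

Step 1: column multipliers v_i = (∏_{j≠i}(α_i − α_j))^{−1} mod 11.
  i = 1 (α = 8): (8−4)(8−7)(8−10)(8−1) = 4·1·(−2)·7 = −56 ≡ 10, so v_1 = 10^{−1} = 10 (mod 11).
  i = 2 (α = 4): (4−8)(4−7)(4−10)(4−1) = (−4)·(−3)·(−6)·3 = −216 ≡ 4, so v_2 = 4^{−1} = 3 (mod 11).
  i = 3 (α = 7): (7−8)(7−4)(7−10)(7−1) = (−1)·3·(−3)·6 = 54 ≡ 10, so v_3 = 10^{−1} = 10 (mod 11).
  i = 4 (α = 10): (10−8)(10−4)(10−7)(10−1) = 2·6·3·9 = 324 ≡ 5, so v_4 = 5^{−1} = 9 (mod 11).
  i = 5 (α = 1): (1−8)(1−4)(1−7)(1−10) = (−7)·(−3)·(−6)·(−9) = 1134 ≡ 1, so v_5 = 1^{−1} = 1 (mod 11).
  v = [10, 3, 10, 9, 1].
Step 2: syndromes of r = [9, 10, 0, 1, 9] (all sums mod 11).
  S_0 = Σ v_i r_i = 10·9 + 3·10 + 10·0 + 9·1 + 1·9 = 138 ≡ 6.
  S_1 = Σ v_i α_i r_i = 10·8·9 + 3·4·10 + 10·7·0 + 9·10·1 + 1·1·9 = 939 ≡ 4.
  α_i^2 mod 11 = [9, 5, 5, 1, 1].
  S_2 = Σ v_i α_i^2 r_i = 10·9·9 + 3·5·10 + 10·5·0 + 9·1·1 + 1·1·9 = 978 ≡ 10.
  S = (6, 4, 10) ≠ 0, so r is not a codeword (an error is present).
Step 3: locate the error. For a single error e at position i, S_ℓ = v_i·e·α_i^ℓ, so α_err = S_1/S_0.
  S_0^{−1} = 6^{−1} = 2 (mod 11), so α_err = 4·2 = 8 ≡ 8 = α_1. Error position i = 1.
  Consistency check: S_2/S_1 = 10·3 = 30 ≡ 8 = α_err ✓ (single-error assumption holds).
Step 4: error magnitude e = S_0/v_1 = S_0·∏_{j≠1}(α_1 − α_j) = 6·10 = 60 ≡ 5 (mod 11).
Step 5: correct position 1: c_1 = r_1 − e = 9 − 5 ≡ 4 (mod 11). Hence c = [4, 10, 0, 1, 9].
  Check: interpolating c through the α_i gives m(x) = 5 + 4·x (degree < 2) with m(α_i) = c_i for every i, so c is indeed a codeword.


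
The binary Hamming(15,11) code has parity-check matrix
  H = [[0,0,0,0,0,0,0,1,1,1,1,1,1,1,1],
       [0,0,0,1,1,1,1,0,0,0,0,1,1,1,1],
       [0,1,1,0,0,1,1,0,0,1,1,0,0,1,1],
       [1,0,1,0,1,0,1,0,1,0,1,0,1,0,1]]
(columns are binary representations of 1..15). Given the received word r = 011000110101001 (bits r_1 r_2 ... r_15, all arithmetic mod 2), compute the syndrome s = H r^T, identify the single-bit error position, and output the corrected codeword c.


s = (0, 1, 1, 1)^T, error position = 7, corrected codeword c = 011000010101001

Compute s = H r^T mod 2 one row at a time:
  s_1 = 1 + 0 + 1 + 0 + 1 + 0 + 0 + 1 = 4 ≡ 0 (mod 2).
  s_2 = 0 + 0 + 0 + 1 + 1 + 0 + 0 + 1 = 3 ≡ 1 (mod 2).
  s_3 = 1 + 1 + 0 + 1 + 1 + 0 + 0 + 1 = 5 ≡ 1 (mod 2).
  s_4 = 0 + 1 + 0 + 1 + 0 + 0 + 0 + 1 = 3 ≡ 1 (mod 2).
s = (0, 1, 1, 1)^T — this equals column 7 of H (binary 0111), so error is at position 7.
Correct: flip bit 7 of r = 011000110101001 to get c = 011000010101001.


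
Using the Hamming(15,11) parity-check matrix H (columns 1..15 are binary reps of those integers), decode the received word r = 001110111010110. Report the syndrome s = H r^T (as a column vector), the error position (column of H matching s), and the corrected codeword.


s = (1, 1, 0, 0)^T, error position = 12, corrected codeword c = 001110111011110

Compute s = H r^T mod 2 one row at a time:
  s_1 = 1 + 1 + 0 + 1 + 0 + 1 + 1 + 0 = 5 ≡ 1 (mod 2).
  s_2 = 1 + 1 + 0 + 1 + 0 + 1 + 1 + 0 = 5 ≡ 1 (mod 2).
  s_3 = 0 + 1 + 0 + 1 + 0 + 1 + 1 + 0 = 4 ≡ 0 (mod 2).
  s_4 = 0 + 1 + 1 + 1 + 1 + 1 + 1 + 0 = 6 ≡ 0 (mod 2).
s = (1, 1, 0, 0)^T — this equals column 12 of H (binary 1100), so error is at position 12.
Correct: flip bit 12 of r = 001110111010110 to get c = 001110111011110.


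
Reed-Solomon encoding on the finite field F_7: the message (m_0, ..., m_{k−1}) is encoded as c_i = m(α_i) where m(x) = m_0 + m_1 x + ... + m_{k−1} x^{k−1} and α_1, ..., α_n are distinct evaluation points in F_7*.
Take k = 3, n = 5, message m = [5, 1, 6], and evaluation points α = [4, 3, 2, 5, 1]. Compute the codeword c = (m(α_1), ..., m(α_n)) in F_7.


c = [0, 6, 3, 6, 5]

Message polynomial: m(x) = 5 + 1·x + 6·x^2 (mod 7).
For each evaluation point α_i, compute m(α_i) mod 7:
  α_1 = 4: Horner steps 6 → 4 → 0, so m(4) = 0.
  α_2 = 3: Horner steps 6 → 5 → 6, so m(3) = 6.
  α_3 = 2: Horner steps 6 → 6 → 3, so m(2) = 3.
  α_4 = 5: Horner steps 6 → 3 → 6, so m(5) = 6.
  α_5 = 1: Horner steps 6 → 0 → 5, so m(1) = 5.
Codeword c = [0, 6, 3, 6, 5] ∈ F_7^5.


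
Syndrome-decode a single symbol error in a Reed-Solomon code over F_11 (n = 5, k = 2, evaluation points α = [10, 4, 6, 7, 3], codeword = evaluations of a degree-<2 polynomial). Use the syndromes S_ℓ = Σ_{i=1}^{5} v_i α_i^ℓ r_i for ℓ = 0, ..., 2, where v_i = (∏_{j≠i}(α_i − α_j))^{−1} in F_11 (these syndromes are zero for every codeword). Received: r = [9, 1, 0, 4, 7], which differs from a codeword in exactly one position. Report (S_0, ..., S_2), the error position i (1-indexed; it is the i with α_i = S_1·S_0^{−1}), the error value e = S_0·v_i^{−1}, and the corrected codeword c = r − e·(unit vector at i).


S = (4, 6, 9), error at position 4, error magnitude e = 10, c = [9, 1, 0, 5, 7].

Step 1: column multipliers v_i = (∏_{j≠i}(α_i − α_j))^{−1} mod 11.
  i = 1 (α = 10): (10−4)(10−6)(10−7)(10−3) = 6·4·3·7 = 504 ≡ 9, so v_1 = 9^{−1} = 5 (mod 11).
  i = 2 (α = 4): (4−10)(4−6)(4−7)(4−3) = (−6)·(−2)·(−3)·1 = −36 ≡ 8, so v_2 = 8^{−1} = 7 (mod 11).
  i = 3 (α = 6): (6−10)(6−4)(6−7)(6−3) = (−4)·2·(−1)·3 = 24 ≡ 2, so v_3 = 2^{−1} = 6 (mod 11).
  i = 4 (α = 7): (7−10)(7−4)(7−6)(7−3) = (−3)·3·1·4 = −36 ≡ 8, so v_4 = 8^{−1} = 7 (mod 11).
  i = 5 (α = 3): (3−10)(3−4)(3−6)(3−7) = (−7)·(−1)·(−3)·(−4) = 84 ≡ 7, so v_5 = 7^{−1} = 8 (mod 11).
  v = [5, 7, 6, 7, 8].
Step 2: syndromes of r = [9, 1, 0, 4, 7] (all sums mod 11).
  S_0 = Σ v_i r_i = 5·9 + 7·1 + 6·0 + 7·4 + 8·7 = 136 ≡ 4.
  S_1 = Σ v_i α_i r_i = 5·10·9 + 7·4·1 + 6·6·0 + 7·7·4 + 8·3·7 = 842 ≡ 6.
  α_i^2 mod 11 = [1, 5, 3, 5, 9].
  S_2 = Σ v_i α_i^2 r_i = 5·1·9 + 7·5·1 + 6·3·0 + 7·5·4 + 8·9·7 = 724 ≡ 9.
  S = (4, 6, 9) ≠ 0, so r is not a codeword (an error is present).
Step 3: locate the error. For a single error e at position i, S_ℓ = v_i·e·α_i^ℓ, so α_err = S_1/S_0.
  S_0^{−1} = 4^{−1} = 3 (mod 11), so α_err = 6·3 = 18 ≡ 7 = α_4. Error position i = 4.
  Consistency check: S_2/S_1 = 9·2 = 18 ≡ 7 = α_err ✓ (single-error assumption holds).
Step 4: error magnitude e = S_0/v_4 = S_0·∏_{j≠4}(α_4 − α_j) = 4·8 = 32 ≡ 10 (mod 11).
Step 5: correct position 4: c_4 = r_4 − e = 4 − 10 ≡ 5 (mod 11). Hence c = [9, 1, 0, 5, 7].
  Check: interpolating c through the α_i gives m(x) = 3 + 5·x (degree < 2) with m(α_i) = c_i for every i, so c is indeed a codeword.


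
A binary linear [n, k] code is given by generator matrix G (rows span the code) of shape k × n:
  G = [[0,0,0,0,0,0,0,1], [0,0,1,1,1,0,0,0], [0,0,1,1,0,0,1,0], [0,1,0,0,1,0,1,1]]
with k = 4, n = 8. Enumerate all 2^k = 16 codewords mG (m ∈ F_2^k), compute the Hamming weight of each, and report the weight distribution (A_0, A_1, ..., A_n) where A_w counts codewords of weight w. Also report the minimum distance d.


Weight distribution: A_0 = 1, A_1 = 2, A_2 = 2, A_3 = 4, A_4 = 5, A_5 = 2. Minimum distance d = 1.

Enumerate all 2^4 = 16 messages m ∈ F_2^4.
For each, compute codeword c = mG in F_2^8, then tally its weight.
  m = 0000 → c = 00000000, weight = 0.
  m = 1000 → c = 00000001, weight = 1.
  m = 0100 → c = 00111000, weight = 3.
  m = 1100 → c = 00111001, weight = 4.
  m = 0010 → c = 00110010, weight = 3.
  m = 1010 → c = 00110011, weight = 4.
  m = 0110 → c = 00001010, weight = 2.
  m = 1110 → c = 00001011, weight = 3.
  m = 0001 → c = 01001011, weight = 4.
  m = 1001 → c = 01001010, weight = 3.
  m = 0101 → c = 01110011, weight = 5.
  m = 1101 → c = 01110010, weight = 4.
  m = 0011 → c = 01111001, weight = 5.
  m = 1011 → c = 01111000, weight = 4.
  m = 0111 → c = 01000001, weight = 2.
  m = 1111 → c = 01000000, weight = 1.
Tally weights:
  weight 0: 1 codewords.
  weight 1: 2 codewords.
  weight 2: 2 codewords.
  weight 3: 4 codewords.
  weight 4: 5 codewords.
  weight 5: 2 codewords.
Minimum distance d = smallest w > 0 with A_w > 0 = 1.
Sanity: Σ A_w = 16 = 2^4 = 16 ✓.


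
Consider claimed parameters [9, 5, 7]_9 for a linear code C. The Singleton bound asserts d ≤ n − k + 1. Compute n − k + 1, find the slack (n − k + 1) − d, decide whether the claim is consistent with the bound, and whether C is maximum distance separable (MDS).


Singleton RHS = n − k + 1 = 5, slack = -2, bound violated (no such code; not MDS).

Singleton bound: d ≤ n − k + 1.
Here n = 9, k = 5, so n − k + 1 = 5.
Given d = 7, check d ≤ 5: NO.
Slack = (n − k + 1) − d = -2.
The slack is negative: d = 7 exceeds n − k + 1 = 5 by 2, so the Singleton bound is violated and no linear [9, 5, 7]_9 code can exist. In particular it is not MDS (MDS requires d = n − k + 1 exactly).
Description: the claimed parameters are [9, 5, 7]_9; such a code would be impossible (violates the Singleton bound).


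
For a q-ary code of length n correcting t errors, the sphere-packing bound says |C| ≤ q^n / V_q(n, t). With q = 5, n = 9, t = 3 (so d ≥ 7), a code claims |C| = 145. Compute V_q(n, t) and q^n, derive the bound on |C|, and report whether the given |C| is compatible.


V_q(n, t) = 5989, q^n = 1953125, Hamming bound = 326, |C| = 145 ≤ bound (satisfied).

Step 1: Compute V_q(n, t) = Σ_{j=0}^3 C(n, j) (q−1)^j.
  j = 0: C(9,0)·(4)^0 = 1·1 = 1.
  j = 1: C(9,1)·(4)^1 = 9·4 = 36.
  j = 2: C(9,2)·(4)^2 = 36·16 = 576.
  j = 3: C(9,3)·(4)^3 = 84·64 = 5376.
  V_q(n, t) = 1 + 36 + 576 + 5376 = 5989.
Step 2: q^n = 5^9 = 1953125.
Step 3: Hamming bound ⌊q^n / V_q(n,t)⌋ = ⌊1953125/5989⌋ = 326.
Step 4: Compare |C| = 145 to 326: satisfied.
The claimed |C| lies below the Hamming bound.


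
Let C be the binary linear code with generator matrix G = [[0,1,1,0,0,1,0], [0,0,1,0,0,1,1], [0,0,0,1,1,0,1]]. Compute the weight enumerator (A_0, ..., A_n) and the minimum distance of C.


Weight distribution: A_0 = 1, A_2 = 1, A_3 = 4, A_4 = 1, A_6 = 1. Minimum distance d = 2.

Enumerate all 2^3 = 8 messages m ∈ F_2^3.
For each, compute codeword c = mG in F_2^7, then tally its weight.
  m = 000 → c = 0000000, weight = 0.
  m = 100 → c = 0110010, weight = 3.
  m = 010 → c = 0010011, weight = 3.
  m = 110 → c = 0100001, weight = 2.
  m = 001 → c = 0001101, weight = 3.
  m = 101 → c = 0111111, weight = 6.
  m = 011 → c = 0011110, weight = 4.
  m = 111 → c = 0101100, weight = 3.
Tally weights:
  weight 0: 1 codewords.
  weight 2: 1 codewords.
  weight 3: 4 codewords.
  weight 4: 1 codewords.
  weight 6: 1 codewords.
Minimum distance d = smallest w > 0 with A_w > 0 = 2.
Sanity: Σ A_w = 8 = 2^3 = 8 ✓.


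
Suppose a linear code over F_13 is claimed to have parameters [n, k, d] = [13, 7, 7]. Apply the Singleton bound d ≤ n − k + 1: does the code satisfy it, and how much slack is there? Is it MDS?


Singleton RHS = n − k + 1 = 7, slack = 0, bound satisfied, MDS.

Singleton bound: d ≤ n − k + 1.
Here n = 13, k = 7, so n − k + 1 = 7.
Given d = 7, check d ≤ 7: YES.
Slack = (n − k + 1) − d = 0.
The code is MDS (slack = 0).
Description: the claimed parameters are [13, 7, 7]_13; such a code would be MDS (meets Singleton bound).


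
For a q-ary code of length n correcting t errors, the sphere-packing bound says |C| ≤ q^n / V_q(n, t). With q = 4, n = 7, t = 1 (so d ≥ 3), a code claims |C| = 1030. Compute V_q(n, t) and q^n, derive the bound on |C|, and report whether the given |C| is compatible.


V_q(n, t) = 22, q^n = 16384, Hamming bound = 744, |C| = 1030 > bound (violated).

Step 1: Compute V_q(n, t) = Σ_{j=0}^1 C(n, j) (q−1)^j.
  j = 0: C(7,0)·(3)^0 = 1·1 = 1.
  j = 1: C(7,1)·(3)^1 = 7·3 = 21.
  V_q(n, t) = 1 + 21 = 22.
Step 2: q^n = 4^7 = 16384.
Step 3: Hamming bound ⌊q^n / V_q(n,t)⌋ = ⌊16384/22⌋ = 744.
Step 4: Compare |C| = 1030 to 744: violated.
The claimed |C| lies above the Hamming bound, so no 4-ary code of length 7 with d ≥ 3 can have 1030 codewords.


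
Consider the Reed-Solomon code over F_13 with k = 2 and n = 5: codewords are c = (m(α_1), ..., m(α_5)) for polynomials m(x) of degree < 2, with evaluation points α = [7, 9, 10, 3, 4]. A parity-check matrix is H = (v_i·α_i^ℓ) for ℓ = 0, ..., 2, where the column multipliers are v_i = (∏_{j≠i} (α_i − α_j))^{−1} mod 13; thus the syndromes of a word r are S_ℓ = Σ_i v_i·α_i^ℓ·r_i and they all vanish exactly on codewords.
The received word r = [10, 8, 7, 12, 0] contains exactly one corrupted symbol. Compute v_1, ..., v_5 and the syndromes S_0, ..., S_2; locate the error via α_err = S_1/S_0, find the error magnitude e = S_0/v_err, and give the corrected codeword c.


S = (2, 6, 5), error at position 4, error magnitude e = 11, c = [10, 8, 7, 1, 0].

Step 1: column multipliers v_i = (∏_{j≠i}(α_i − α_j))^{−1} mod 13.
  i = 1 (α = 7): (7−9)(7−10)(7−3)(7−4) = (−2)·(−3)·4·3 = 72 ≡ 7, so v_1 = 7^{−1} = 2 (mod 13).
  i = 2 (α = 9): (9−7)(9−10)(9−3)(9−4) = 2·(−1)·6·5 = −60 ≡ 5, so v_2 = 5^{−1} = 8 (mod 13).
  i = 3 (α = 10): (10−7)(10−9)(10−3)(10−4) = 3·1·7·6 = 126 ≡ 9, so v_3 = 9^{−1} = 3 (mod 13).
  i = 4 (α = 3): (3−7)(3−9)(3−10)(3−4) = (−4)·(−6)·(−7)·(−1) = 168 ≡ 12, so v_4 = 12^{−1} = 12 (mod 13).
  i = 5 (α = 4): (4−7)(4−9)(4−10)(4−3) = (−3)·(−5)·(−6)·1 = −90 ≡ 1, so v_5 = 1^{−1} = 1 (mod 13).
  v = [2, 8, 3, 12, 1].
Step 2: syndromes of r = [10, 8, 7, 12, 0] (all sums mod 13).
  S_0 = Σ v_i r_i = 2·10 + 8·8 + 3·7 + 12·12 + 1·0 = 249 ≡ 2.
  S_1 = Σ v_i α_i r_i = 2·7·10 + 8·9·8 + 3·10·7 + 12·3·12 + 1·4·0 = 1358 ≡ 6.
  α_i^2 mod 13 = [10, 3, 9, 9, 3].
  S_2 = Σ v_i α_i^2 r_i = 2·10·10 + 8·3·8 + 3·9·7 + 12·9·12 + 1·3·0 = 1877 ≡ 5.
  S = (2, 6, 5) ≠ 0, so r is not a codeword (an error is present).
Step 3: locate the error. For a single error e at position i, S_ℓ = v_i·e·α_i^ℓ, so α_err = S_1/S_0.
  S_0^{−1} = 2^{−1} = 7 (mod 13), so α_err = 6·7 = 42 ≡ 3 = α_4. Error position i = 4.
  Consistency check: S_2/S_1 = 5·11 = 55 ≡ 3 = α_err ✓ (single-error assumption holds).
Step 4: error magnitude e = S_0/v_4 = S_0·∏_{j≠4}(α_4 − α_j) = 2·12 = 24 ≡ 11 (mod 13).
Step 5: correct position 4: c_4 = r_4 − e = 12 − 11 ≡ 1 (mod 13). Hence c = [10, 8, 7, 1, 0].
  Check: interpolating c through the α_i gives m(x) = 4 + 12·x (degree < 2) with m(α_i) = c_i for every i, so c is indeed a codeword.


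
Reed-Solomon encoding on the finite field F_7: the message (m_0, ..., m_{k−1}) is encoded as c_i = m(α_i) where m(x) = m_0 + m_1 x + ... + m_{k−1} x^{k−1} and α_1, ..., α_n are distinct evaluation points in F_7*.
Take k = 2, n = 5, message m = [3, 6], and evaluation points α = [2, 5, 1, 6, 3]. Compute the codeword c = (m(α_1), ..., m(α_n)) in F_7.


c = [1, 5, 2, 4, 0]

Message polynomial: m(x) = 3 + 6·x (mod 7).
For each evaluation point α_i, compute m(α_i) mod 7:
  α_1 = 2: Horner steps 6 → 1, so m(2) = 1.
  α_2 = 5: Horner steps 6 → 5, so m(5) = 5.
  α_3 = 1: Horner steps 6 → 2, so m(1) = 2.
  α_4 = 6: Horner steps 6 → 4, so m(6) = 4.
  α_5 = 3: Horner steps 6 → 0, so m(3) = 0.
Codeword c = [1, 5, 2, 4, 0] ∈ F_7^5.


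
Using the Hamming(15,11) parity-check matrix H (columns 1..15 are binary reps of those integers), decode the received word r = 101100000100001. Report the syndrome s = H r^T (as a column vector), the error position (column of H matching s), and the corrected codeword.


s = (0, 0, 1, 1)^T, error position = 3, corrected codeword c = 100100000100001

Compute s = H r^T mod 2 one row at a time:
  s_1 = 0 + 0 + 1 + 0 + 0 + 0 + 0 + 1 = 2 ≡ 0 (mod 2).
  s_2 = 1 + 0 + 0 + 0 + 0 + 0 + 0 + 1 = 2 ≡ 0 (mod 2).
  s_3 = 0 + 1 + 0 + 0 + 1 + 0 + 0 + 1 = 3 ≡ 1 (mod 2).
  s_4 = 1 + 1 + 0 + 0 + 0 + 0 + 0 + 1 = 3 ≡ 1 (mod 2).
s = (0, 0, 1, 1)^T — this equals column 3 of H (binary 0011), so error is at position 3.
Correct: flip bit 3 of r = 101100000100001 to get c = 100100000100001.


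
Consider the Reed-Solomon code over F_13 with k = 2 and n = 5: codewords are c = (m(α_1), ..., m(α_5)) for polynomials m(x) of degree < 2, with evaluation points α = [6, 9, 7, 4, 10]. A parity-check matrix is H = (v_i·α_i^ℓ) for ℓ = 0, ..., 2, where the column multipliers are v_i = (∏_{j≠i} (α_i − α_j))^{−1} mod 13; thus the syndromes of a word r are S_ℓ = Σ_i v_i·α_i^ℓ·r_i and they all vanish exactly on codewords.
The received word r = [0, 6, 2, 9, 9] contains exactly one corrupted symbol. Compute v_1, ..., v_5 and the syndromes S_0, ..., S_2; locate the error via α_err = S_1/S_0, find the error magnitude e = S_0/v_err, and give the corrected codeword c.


S = (2, 7, 5), error at position 5, error magnitude e = 1, c = [0, 6, 2, 9, 8].

Step 1: column multipliers v_i = (∏_{j≠i}(α_i − α_j))^{−1} mod 13.
  i = 1 (α = 6): (6−9)(6−7)(6−4)(6−10) = (−3)·(−1)·2·(−4) = −24 ≡ 2, so v_1 = 2^{−1} = 7 (mod 13).
  i = 2 (α = 9): (9−6)(9−7)(9−4)(9−10) = 3·2·5·(−1) = −30 ≡ 9, so v_2 = 9^{−1} = 3 (mod 13).
  i = 3 (α = 7): (7−6)(7−9)(7−4)(7−10) = 1·(−2)·3·(−3) = 18 ≡ 5, so v_3 = 5^{−1} = 8 (mod 13).
  i = 4 (α = 4): (4−6)(4−9)(4−7)(4−10) = (−2)·(−5)·(−3)·(−6) = 180 ≡ 11, so v_4 = 11^{−1} = 6 (mod 13).
  i = 5 (α = 10): (10−6)(10−9)(10−7)(10−4) = 4·1·3·6 = 72 ≡ 7, so v_5 = 7^{−1} = 2 (mod 13).
  v = [7, 3, 8, 6, 2].
Step 2: syndromes of r = [0, 6, 2, 9, 9] (all sums mod 13).
  S_0 = Σ v_i r_i = 7·0 + 3·6 + 8·2 + 6·9 + 2·9 = 106 ≡ 2.
  S_1 = Σ v_i α_i r_i = 7·6·0 + 3·9·6 + 8·7·2 + 6·4·9 + 2·10·9 = 670 ≡ 7.
  α_i^2 mod 13 = [10, 3, 10, 3, 9].
  S_2 = Σ v_i α_i^2 r_i = 7·10·0 + 3·3·6 + 8·10·2 + 6·3·9 + 2·9·9 = 538 ≡ 5.
  S = (2, 7, 5) ≠ 0, so r is not a codeword (an error is present).
Step 3: locate the error. For a single error e at position i, S_ℓ = v_i·e·α_i^ℓ, so α_err = S_1/S_0.
  S_0^{−1} = 2^{−1} = 7 (mod 13), so α_err = 7·7 = 49 ≡ 10 = α_5. Error position i = 5.
  Consistency check: S_2/S_1 = 5·2 = 10 ≡ 10 = α_err ✓ (single-error assumption holds).
Step 4: error magnitude e = S_0/v_5 = S_0·∏_{j≠5}(α_5 − α_j) = 2·7 = 14 ≡ 1 (mod 13).
Step 5: correct position 5: c_5 = r_5 − e = 9 − 1 ≡ 8 (mod 13). Hence c = [0, 6, 2, 9, 8].
  Check: interpolating c through the α_i gives m(x) = 1 + 2·x (degree < 2) with m(α_i) = c_i for every i, so c is indeed a codeword.


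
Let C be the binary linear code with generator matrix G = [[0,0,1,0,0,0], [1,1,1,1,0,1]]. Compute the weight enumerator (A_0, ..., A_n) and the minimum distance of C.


Weight distribution: A_0 = 1, A_1 = 1, A_4 = 1, A_5 = 1. Minimum distance d = 1.

Enumerate all 2^2 = 4 messages m ∈ F_2^2.
For each, compute codeword c = mG in F_2^6, then tally its weight.
  m = 00 → c = 000000, weight = 0.
  m = 10 → c = 001000, weight = 1.
  m = 01 → c = 111101, weight = 5.
  m = 11 → c = 110101, weight = 4.
Tally weights:
  weight 0: 1 codewords.
  weight 1: 1 codewords.
  weight 4: 1 codewords.
  weight 5: 1 codewords.
Minimum distance d = smallest w > 0 with A_w > 0 = 1.
Sanity: Σ A_w = 4 = 2^2 = 4 ✓.


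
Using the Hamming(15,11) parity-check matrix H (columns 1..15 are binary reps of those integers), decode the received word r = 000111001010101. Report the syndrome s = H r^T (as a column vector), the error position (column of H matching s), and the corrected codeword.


s = (0, 1, 1, 1)^T, error position = 7, corrected codeword c = 000111101010101

Compute s = H r^T mod 2 one row at a time:
  s_1 = 0 + 1 + 0 + 1 + 0 + 1 + 0 + 1 = 4 ≡ 0 (mod 2).
  s_2 = 1 + 1 + 1 + 0 + 0 + 1 + 0 + 1 = 5 ≡ 1 (mod 2).
  s_3 = 0 + 0 + 1 + 0 + 0 + 1 + 0 + 1 = 3 ≡ 1 (mod 2).
  s_4 = 0 + 0 + 1 + 0 + 1 + 1 + 1 + 1 = 5 ≡ 1 (mod 2).
s = (0, 1, 1, 1)^T — this equals column 7 of H (binary 0111), so error is at position 7.
Correct: flip bit 7 of r = 000111001010101 to get c = 000111101010101.


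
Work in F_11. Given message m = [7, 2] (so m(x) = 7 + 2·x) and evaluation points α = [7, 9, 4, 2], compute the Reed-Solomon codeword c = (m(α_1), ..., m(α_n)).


c = [10, 3, 4, 0]

Message polynomial: m(x) = 7 + 2·x (mod 11).
For each evaluation point α_i, compute m(α_i) mod 11:
  α_1 = 7: Horner steps 2 → 10, so m(7) = 10.
  α_2 = 9: Horner steps 2 → 3, so m(9) = 3.
  α_3 = 4: Horner steps 2 → 4, so m(4) = 4.
  α_4 = 2: Horner steps 2 → 0, so m(2) = 0.
Codeword c = [10, 3, 4, 0] ∈ F_11^4.


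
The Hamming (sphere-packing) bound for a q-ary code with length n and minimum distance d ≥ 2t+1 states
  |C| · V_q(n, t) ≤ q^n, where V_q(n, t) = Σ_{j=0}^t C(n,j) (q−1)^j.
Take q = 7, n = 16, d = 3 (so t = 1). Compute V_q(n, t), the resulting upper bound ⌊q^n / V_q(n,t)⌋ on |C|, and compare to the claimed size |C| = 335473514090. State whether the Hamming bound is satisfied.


V_q(n, t) = 97, q^n = 33232930569601, Hamming bound = 342607531645, |C| = 335473514090 ≤ bound (satisfied).

Step 1: Compute V_q(n, t) = Σ_{j=0}^1 C(n, j) (q−1)^j.
  j = 0: C(16,0)·(6)^0 = 1·1 = 1.
  j = 1: C(16,1)·(6)^1 = 16·6 = 96.
  V_q(n, t) = 1 + 96 = 97.
Step 2: q^n = 7^16 = 33232930569601.
Step 3: Hamming bound ⌊q^n / V_q(n,t)⌋ = ⌊33232930569601/97⌋ = 342607531645.
Step 4: Compare |C| = 335473514090 to 342607531645: satisfied.
The claimed |C| lies below the Hamming bound.


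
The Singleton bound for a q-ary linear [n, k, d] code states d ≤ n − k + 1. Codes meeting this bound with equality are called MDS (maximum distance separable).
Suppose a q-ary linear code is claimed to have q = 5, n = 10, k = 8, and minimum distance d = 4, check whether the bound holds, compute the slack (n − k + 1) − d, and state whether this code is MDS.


Singleton RHS = n − k + 1 = 3, slack = -1, bound violated (no such code; not MDS).

Singleton bound: d ≤ n − k + 1.
Here n = 10, k = 8, so n − k + 1 = 3.
Given d = 4, check d ≤ 3: NO.
Slack = (n − k + 1) − d = -1.
The slack is negative: d = 4 exceeds n − k + 1 = 3 by 1, so the Singleton bound is violated and no linear [10, 8, 4]_5 code can exist. In particular it is not MDS (MDS requires d = n − k + 1 exactly).
Description: the claimed parameters are [10, 8, 4]_5; such a code would be impossible (violates the Singleton bound).


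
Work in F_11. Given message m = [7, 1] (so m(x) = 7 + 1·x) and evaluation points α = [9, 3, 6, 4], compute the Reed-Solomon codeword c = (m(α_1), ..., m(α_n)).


c = [5, 10, 2, 0]

Message polynomial: m(x) = 7 + 1·x (mod 11).
For each evaluation point α_i, compute m(α_i) mod 11:
  α_1 = 9: Horner steps 1 → 5, so m(9) = 5.
  α_2 = 3: Horner steps 1 → 10, so m(3) = 10.
  α_3 = 6: Horner steps 1 → 2, so m(6) = 2.
  α_4 = 4: Horner steps 1 → 0, so m(4) = 0.
Codeword c = [5, 10, 2, 0] ∈ F_11^4.


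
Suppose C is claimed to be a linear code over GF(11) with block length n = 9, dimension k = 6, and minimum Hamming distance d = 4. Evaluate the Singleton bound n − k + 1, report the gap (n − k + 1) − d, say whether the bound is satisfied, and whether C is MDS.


Singleton RHS = n − k + 1 = 4, slack = 0, bound satisfied, MDS.

Singleton bound: d ≤ n − k + 1.
Here n = 9, k = 6, so n − k + 1 = 4.
Given d = 4, check d ≤ 4: YES.
Slack = (n − k + 1) − d = 0.
The code is MDS (slack = 0).
Description: the claimed parameters are [9, 6, 4]_11; such a code would be MDS (meets Singleton bound).


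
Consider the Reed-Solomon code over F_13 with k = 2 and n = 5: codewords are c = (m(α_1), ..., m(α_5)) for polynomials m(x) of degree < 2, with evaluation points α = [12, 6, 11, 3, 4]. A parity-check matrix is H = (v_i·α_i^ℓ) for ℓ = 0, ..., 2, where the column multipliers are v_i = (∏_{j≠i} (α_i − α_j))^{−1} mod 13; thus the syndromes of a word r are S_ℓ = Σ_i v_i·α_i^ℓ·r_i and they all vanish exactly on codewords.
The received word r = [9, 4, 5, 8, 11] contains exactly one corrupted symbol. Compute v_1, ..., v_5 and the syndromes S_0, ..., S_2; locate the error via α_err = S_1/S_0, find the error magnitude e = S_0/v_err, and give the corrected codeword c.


S = (2, 9, 8), error at position 3, error magnitude e = 12, c = [9, 4, 6, 8, 11].

Step 1: column multipliers v_i = (∏_{j≠i}(α_i − α_j))^{−1} mod 13.
  i = 1 (α = 12): (12−6)(12−11)(12−3)(12−4) = 6·1·9·8 = 432 ≡ 3, so v_1 = 3^{−1} = 9 (mod 13).
  i = 2 (α = 6): (6−12)(6−11)(6−3)(6−4) = (−6)·(−5)·3·2 = 180 ≡ 11, so v_2 = 11^{−1} = 6 (mod 13).
  i = 3 (α = 11): (11−12)(11−6)(11−3)(11−4) = (−1)·5·8·7 = −280 ≡ 6, so v_3 = 6^{−1} = 11 (mod 13).
  i = 4 (α = 3): (3−12)(3−6)(3−11)(3−4) = (−9)·(−3)·(−8)·(−1) = 216 ≡ 8, so v_4 = 8^{−1} = 5 (mod 13).
  i = 5 (α = 4): (4−12)(4−6)(4−11)(4−3) = (−8)·(−2)·(−7)·1 = −112 ≡ 5, so v_5 = 5^{−1} = 8 (mod 13).
  v = [9, 6, 11, 5, 8].
Step 2: syndromes of r = [9, 4, 5, 8, 11] (all sums mod 13).
  S_0 = Σ v_i r_i = 9·9 + 6·4 + 11·5 + 5·8 + 8·11 = 288 ≡ 2.
  S_1 = Σ v_i α_i r_i = 9·12·9 + 6·6·4 + 11·11·5 + 5·3·8 + 8·4·11 = 2193 ≡ 9.
  α_i^2 mod 13 = [1, 10, 4, 9, 3].
  S_2 = Σ v_i α_i^2 r_i = 9·1·9 + 6·10·4 + 11·4·5 + 5·9·8 + 8·3·11 = 1165 ≡ 8.
  S = (2, 9, 8) ≠ 0, so r is not a codeword (an error is present).
Step 3: locate the error. For a single error e at position i, S_ℓ = v_i·e·α_i^ℓ, so α_err = S_1/S_0.
  S_0^{−1} = 2^{−1} = 7 (mod 13), so α_err = 9·7 = 63 ≡ 11 = α_3. Error position i = 3.
  Consistency check: S_2/S_1 = 8·3 = 24 ≡ 11 = α_err ✓ (single-error assumption holds).
Step 4: error magnitude e = S_0/v_3 = S_0·∏_{j≠3}(α_3 − α_j) = 2·6 = 12 ≡ 12 (mod 13).
Step 5: correct position 3: c_3 = r_3 − e = 5 − 12 ≡ 6 (mod 13). Hence c = [9, 4, 6, 8, 11].
  Check: interpolating c through the α_i gives m(x) = 12 + 3·x (degree < 2) with m(α_i) = c_i for every i, so c is indeed a codeword.


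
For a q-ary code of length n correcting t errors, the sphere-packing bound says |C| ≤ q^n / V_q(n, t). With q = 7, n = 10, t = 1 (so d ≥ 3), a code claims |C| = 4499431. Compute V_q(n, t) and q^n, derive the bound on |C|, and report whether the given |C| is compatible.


V_q(n, t) = 61, q^n = 282475249, Hamming bound = 4630741, |C| = 4499431 ≤ bound (satisfied).

Step 1: Compute V_q(n, t) = Σ_{j=0}^1 C(n, j) (q−1)^j.
  j = 0: C(10,0)·(6)^0 = 1·1 = 1.
  j = 1: C(10,1)·(6)^1 = 10·6 = 60.
  V_q(n, t) = 1 + 60 = 61.
Step 2: q^n = 7^10 = 282475249.
Step 3: Hamming bound ⌊q^n / V_q(n,t)⌋ = ⌊282475249/61⌋ = 4630741.
Step 4: Compare |C| = 4499431 to 4630741: satisfied.
The claimed |C| lies below the Hamming bound.


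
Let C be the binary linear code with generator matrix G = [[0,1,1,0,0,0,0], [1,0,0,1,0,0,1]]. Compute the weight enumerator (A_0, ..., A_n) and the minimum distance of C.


Weight distribution: A_0 = 1, A_2 = 1, A_3 = 1, A_5 = 1. Minimum distance d = 2.

Enumerate all 2^2 = 4 messages m ∈ F_2^2.
For each, compute codeword c = mG in F_2^7, then tally its weight.
  m = 00 → c = 0000000, weight = 0.
  m = 10 → c = 0110000, weight = 2.
  m = 01 → c = 1001001, weight = 3.
  m = 11 → c = 1111001, weight = 5.
Tally weights:
  weight 0: 1 codewords.
  weight 2: 1 codewords.
  weight 3: 1 codewords.
  weight 5: 1 codewords.
Minimum distance d = smallest w > 0 with A_w > 0 = 2.
Sanity: Σ A_w = 4 = 2^2 = 4 ✓.


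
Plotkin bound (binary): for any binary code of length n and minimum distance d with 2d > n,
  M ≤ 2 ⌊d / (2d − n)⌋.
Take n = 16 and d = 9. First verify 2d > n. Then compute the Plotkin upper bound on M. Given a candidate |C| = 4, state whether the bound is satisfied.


Plotkin bound M ≤ 8; given |C| = 4 ≤ bound (satisfied).

Check applicability: 2d = 18, n = 16.
2d − n = 2 > 0, so Plotkin applies.
Compute d/(2d−n) = 9/2 ≈ 4.5000.
⌊d/(2d−n)⌋ = 4.
Plotkin bound: M ≤ 2·4 = 8.
Given |C| = 4, check: satisfied.
This |C| is below the Plotkin bound.


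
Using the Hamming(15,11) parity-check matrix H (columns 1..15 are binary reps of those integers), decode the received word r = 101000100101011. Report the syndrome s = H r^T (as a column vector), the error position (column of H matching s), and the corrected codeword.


s = (0, 0, 1, 0)^T, error position = 2, corrected codeword c = 111000100101011

Compute s = H r^T mod 2 one row at a time:
  s_1 = 0 + 0 + 1 + 0 + 1 + 0 + 1 + 1 = 4 ≡ 0 (mod 2).
  s_2 = 0 + 0 + 0 + 1 + 1 + 0 + 1 + 1 = 4 ≡ 0 (mod 2).
  s_3 = 0 + 1 + 0 + 1 + 1 + 0 + 1 + 1 = 5 ≡ 1 (mod 2).
  s_4 = 1 + 1 + 0 + 1 + 0 + 0 + 0 + 1 = 4 ≡ 0 (mod 2).
s = (0, 0, 1, 0)^T — this equals column 2 of H (binary 0010), so error is at position 2.
Correct: flip bit 2 of r = 101000100101011 to get c = 111000100101011.


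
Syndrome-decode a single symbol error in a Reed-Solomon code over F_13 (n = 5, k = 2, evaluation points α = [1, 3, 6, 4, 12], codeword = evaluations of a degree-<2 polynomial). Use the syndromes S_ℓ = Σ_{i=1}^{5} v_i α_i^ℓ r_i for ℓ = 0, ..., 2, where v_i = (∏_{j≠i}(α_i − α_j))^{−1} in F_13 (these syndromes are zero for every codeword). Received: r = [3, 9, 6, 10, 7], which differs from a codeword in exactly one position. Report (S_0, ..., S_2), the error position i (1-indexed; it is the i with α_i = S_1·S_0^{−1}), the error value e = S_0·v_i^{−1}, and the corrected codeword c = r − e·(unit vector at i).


S = (8, 11, 7), error at position 2, error magnitude e = 10, c = [3, 12, 6, 10, 7].

Step 1: column multipliers v_i = (∏_{j≠i}(α_i − α_j))^{−1} mod 13.
  i = 1 (α = 1): (1−3)(1−6)(1−4)(1−12) = (−2)·(−5)·(−3)·(−11) = 330 ≡ 5, so v_1 = 5^{−1} = 8 (mod 13).
  i = 2 (α = 3): (3−1)(3−6)(3−4)(3−12) = 2·(−3)·(−1)·(−9) = −54 ≡ 11, so v_2 = 11^{−1} = 6 (mod 13).
  i = 3 (α = 6): (6−1)(6−3)(6−4)(6−12) = 5·3·2·(−6) = −180 ≡ 2, so v_3 = 2^{−1} = 7 (mod 13).
  i = 4 (α = 4): (4−1)(4−3)(4−6)(4−12) = 3·1·(−2)·(−8) = 48 ≡ 9, so v_4 = 9^{−1} = 3 (mod 13).
  i = 5 (α = 12): (12−1)(12−3)(12−6)(12−4) = 11·9·6·8 = 4752 ≡ 7, so v_5 = 7^{−1} = 2 (mod 13).
  v = [8, 6, 7, 3, 2].
Step 2: syndromes of r = [3, 9, 6, 10, 7] (all sums mod 13).
  S_0 = Σ v_i r_i = 8·3 + 6·9 + 7·6 + 3·10 + 2·7 = 164 ≡ 8.
  S_1 = Σ v_i α_i r_i = 8·1·3 + 6·3·9 + 7·6·6 + 3·4·10 + 2·12·7 = 726 ≡ 11.
  α_i^2 mod 13 = [1, 9, 10, 3, 1].
  S_2 = Σ v_i α_i^2 r_i = 8·1·3 + 6·9·9 + 7·10·6 + 3·3·10 + 2·1·7 = 1034 ≡ 7.
  S = (8, 11, 7) ≠ 0, so r is not a codeword (an error is present).
Step 3: locate the error. For a single error e at position i, S_ℓ = v_i·e·α_i^ℓ, so α_err = S_1/S_0.
  S_0^{−1} = 8^{−1} = 5 (mod 13), so α_err = 11·5 = 55 ≡ 3 = α_2. Error position i = 2.
  Consistency check: S_2/S_1 = 7·6 = 42 ≡ 3 = α_err ✓ (single-error assumption holds).
Step 4: error magnitude e = S_0/v_2 = S_0·∏_{j≠2}(α_2 − α_j) = 8·11 = 88 ≡ 10 (mod 13).
Step 5: correct position 2: c_2 = r_2 − e = 9 − 10 ≡ 12 (mod 13). Hence c = [3, 12, 6, 10, 7].
  Check: interpolating c through the α_i gives m(x) = 5 + 11·x (degree < 2) with m(α_i) = c_i for every i, so c is indeed a codeword.


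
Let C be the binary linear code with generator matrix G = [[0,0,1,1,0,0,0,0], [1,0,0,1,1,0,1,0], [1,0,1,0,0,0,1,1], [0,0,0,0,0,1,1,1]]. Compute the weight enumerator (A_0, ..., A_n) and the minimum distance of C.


Weight distribution: A_0 = 1, A_2 = 2, A_3 = 4, A_4 = 5, A_5 = 4. Minimum distance d = 2.

Enumerate all 2^4 = 16 messages m ∈ F_2^4.
For each, compute codeword c = mG in F_2^8, then tally its weight.
  m = 0000 → c = 00000000, weight = 0.
  m = 1000 → c = 00110000, weight = 2.
  m = 0100 → c = 10011010, weight = 4.
  m = 1100 → c = 10101010, weight = 4.
  m = 0010 → c = 10100011, weight = 4.
  m = 1010 → c = 10010011, weight = 4.
  m = 0110 → c = 00111001, weight = 4.
  m = 1110 → c = 00001001, weight = 2.
  m = 0001 → c = 00000111, weight = 3.
  m = 1001 → c = 00110111, weight = 5.
  m = 0101 → c = 10011101, weight = 5.
  m = 1101 → c = 10101101, weight = 5.
  m = 0011 → c = 10100100, weight = 3.
  m = 1011 → c = 10010100, weight = 3.
  m = 0111 → c = 00111110, weight = 5.
  m = 1111 → c = 00001110, weight = 3.
Tally weights:
  weight 0: 1 codewords.
  weight 2: 2 codewords.
  weight 3: 4 codewords.
  weight 4: 5 codewords.
  weight 5: 4 codewords.
Minimum distance d = smallest w > 0 with A_w > 0 = 2.
Sanity: Σ A_w = 16 = 2^4 = 16 ✓.


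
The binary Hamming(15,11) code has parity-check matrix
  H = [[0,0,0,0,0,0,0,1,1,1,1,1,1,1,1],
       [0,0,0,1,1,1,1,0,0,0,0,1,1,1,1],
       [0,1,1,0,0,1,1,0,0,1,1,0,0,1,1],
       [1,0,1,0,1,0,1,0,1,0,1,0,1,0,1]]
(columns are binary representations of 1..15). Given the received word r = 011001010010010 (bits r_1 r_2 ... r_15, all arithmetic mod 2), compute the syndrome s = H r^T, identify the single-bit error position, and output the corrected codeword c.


s = (1, 0, 1, 0)^T, error position = 10, corrected codeword c = 011001010110010

Compute s = H r^T mod 2 one row at a time:
  s_1 = 1 + 0 + 0 + 1 + 0 + 0 + 1 + 0 = 3 ≡ 1 (mod 2).
  s_2 = 0 + 0 + 1 + 0 + 0 + 0 + 1 + 0 = 2 ≡ 0 (mod 2).
  s_3 = 1 + 1 + 1 + 0 + 0 + 1 + 1 + 0 = 5 ≡ 1 (mod 2).
  s_4 = 0 + 1 + 0 + 0 + 0 + 1 + 0 + 0 = 2 ≡ 0 (mod 2).
s = (1, 0, 1, 0)^T — this equals column 10 of H (binary 1010), so error is at position 10.
Correct: flip bit 10 of r = 011001010010010 to get c = 011001010110010.


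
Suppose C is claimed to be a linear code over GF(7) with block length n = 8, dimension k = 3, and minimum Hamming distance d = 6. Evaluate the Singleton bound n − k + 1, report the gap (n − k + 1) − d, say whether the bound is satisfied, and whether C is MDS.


Singleton RHS = n − k + 1 = 6, slack = 0, bound satisfied, MDS.

Singleton bound: d ≤ n − k + 1.
Here n = 8, k = 3, so n − k + 1 = 6.
Given d = 6, check d ≤ 6: YES.
Slack = (n − k + 1) − d = 0.
The code is MDS (slack = 0).
Description: the claimed parameters are [8, 3, 6]_7; such a code would be MDS (meets Singleton bound).


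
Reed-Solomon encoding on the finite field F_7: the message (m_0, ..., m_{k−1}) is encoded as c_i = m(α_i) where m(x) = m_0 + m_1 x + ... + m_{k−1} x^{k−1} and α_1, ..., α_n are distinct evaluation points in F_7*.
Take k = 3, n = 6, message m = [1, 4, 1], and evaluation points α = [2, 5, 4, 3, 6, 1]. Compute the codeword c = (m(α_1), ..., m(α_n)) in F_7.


c = [6, 4, 5, 1, 5, 6]

Message polynomial: m(x) = 1 + 4·x + 1·x^2 (mod 7).
For each evaluation point α_i, compute m(α_i) mod 7:
  α_1 = 2: Horner steps 1 → 6 → 6, so m(2) = 6.
  α_2 = 5: Horner steps 1 → 2 → 4, so m(5) = 4.
  α_3 = 4: Horner steps 1 → 1 → 5, so m(4) = 5.
  α_4 = 3: Horner steps 1 → 0 → 1, so m(3) = 1.
  α_5 = 6: Horner steps 1 → 3 → 5, so m(6) = 5.
  α_6 = 1: Horner steps 1 → 5 → 6, so m(1) = 6.
Codeword c = [6, 4, 5, 1, 5, 6] ∈ F_7^6.


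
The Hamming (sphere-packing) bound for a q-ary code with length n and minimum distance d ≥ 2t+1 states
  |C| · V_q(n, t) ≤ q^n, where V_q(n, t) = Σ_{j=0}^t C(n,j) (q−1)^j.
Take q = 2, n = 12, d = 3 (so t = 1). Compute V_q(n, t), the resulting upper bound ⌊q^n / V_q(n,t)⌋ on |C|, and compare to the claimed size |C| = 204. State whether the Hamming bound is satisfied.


V_q(n, t) = 13, q^n = 4096, Hamming bound = 315, |C| = 204 ≤ bound (satisfied).

Step 1: Compute V_q(n, t) = Σ_{j=0}^1 C(n, j) (q−1)^j.
  j = 0: C(12,0)·(1)^0 = 1·1 = 1.
  j = 1: C(12,1)·(1)^1 = 12·1 = 12.
  V_q(n, t) = 1 + 12 = 13.
Step 2: q^n = 2^12 = 4096.
Step 3: Hamming bound ⌊q^n / V_q(n,t)⌋ = ⌊4096/13⌋ = 315.
Step 4: Compare |C| = 204 to 315: satisfied.
The claimed |C| lies below the Hamming bound.
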